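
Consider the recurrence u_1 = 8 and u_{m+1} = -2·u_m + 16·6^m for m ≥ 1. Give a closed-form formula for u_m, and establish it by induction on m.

u_m = -(-2)^(m + 1) + 2·6^m

Computing the first terms: u_1 = 8, u_2 = 80, u_3 = 416. This suggests u_m = -(-2)^(m + 1) + 2·6^m.
For the base case m = 1: the formula gives 8 = 8 = u_1.
Inductive step: assume the claim holds for m = i, so u_i = -(-2)^(i + 1) + 2·6^i.
Then u_{i+1} = -2·u_i + 16·6^i = -2·(-(-2)^(i + 1) + 2·6^i) + 16·6^i = -(-2)^(i + 2) + 2·6^(i + 1) = -(-2)^((i+1) + 1) + 2·6^(i+1),
which is the claimed formula at m = i+1.
This completes the induction.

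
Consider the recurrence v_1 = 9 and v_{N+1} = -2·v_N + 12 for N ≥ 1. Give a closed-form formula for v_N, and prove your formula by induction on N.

v_N = 5(-2)^(N - 1) + 4

Computing the first terms: v_1 = 9, v_2 = -6, v_3 = 24. This suggests v_N = 5(-2)^(N - 1) + 4.
Base case (N = 1): the formula gives 9 = 9 = v_1.
Inductive step: suppose the statement holds for some i ≥ 1, so v_i = 5(-2)^(i - 1) + 4.
Then v_{i+1} = -2·v_i + 12 = -2·(5(-2)^(i - 1) + 4) + 12 = 5(-2)^i + 4 = 5(-2)^((i+1) - 1) + 4,
which is the claimed formula at N = i+1.
By induction, the statement is established for all N ≥ 1.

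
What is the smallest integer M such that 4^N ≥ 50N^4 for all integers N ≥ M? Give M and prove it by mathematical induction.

At N = 9: 262144 < 328050, so the inequality fails and M ≥ 10. We prove 4^N ≥ 50N^4 for all N ≥ 10.
When N = 10: 4^N = 1048576 and 50N^4 = 500000, so 1048576 ≥ 500000.
Suppose the result is true for N = p, so 4^p ≥ 50p^4.
Then 4^(p + 1) = 4·(4^p) ≥ 4·(50p^4).
Also, for p ≥ 10 we have 4·(50p^4) ≥ 50(p+1)^4, since 4 ≥ (1 + 1/p)^4 for all p ≥ 10.
Combining, 4^(p + 1) ≥ 50(p+1)^4.
By induction, the statement is established for all N ≥ 10.
Hence the smallest such M is 10.

M = 10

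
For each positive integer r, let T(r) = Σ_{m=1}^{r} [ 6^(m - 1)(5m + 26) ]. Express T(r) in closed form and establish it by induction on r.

T(r) = 6^r(r + 5) - 5

We claim T(r) = 6^r(r + 5) - 5 for all r ≥ 1.
Base step (r = 1): T(1) = 31, and the closed form gives 31. They agree.
Inductive step: assume the claim holds for r = m, so T(m) = 6^m(m + 5) - 5.
Then T(m+1) = T(m) + (6^m(5m + 31)) = (6^m(m + 5) - 5) + (6^m(5m + 31)).
Simplifying, T(m+1) = 6^(m + 1)m + 6^(m + 2) - 5 = 6^(m+1)((m+1) + 5) - 5,
which is the closed form with r = m+1.
Hence, by induction on r, the claim holds for every r ≥ 1.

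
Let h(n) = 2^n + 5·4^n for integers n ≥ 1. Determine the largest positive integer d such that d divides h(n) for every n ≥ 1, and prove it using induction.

d = 2

Computing the first values: h(1) = 22 and h(2) = 84; gcd(22, 84) = 2, so d ≤ 2.
We prove 2 | 2^n + 5·4^n for all n ≥ 1 by induction on n.
When n = 1: h(1) = 22 = 2·(11), so 2 | h(1).
For the inductive step, assume it holds for an arbitrary p ≥ 1, i.e. 2 | h(p). Then
h(p+1) − 4·h(p) = (2^(p+1) + 5·4^(p+1)) − 4·(2^p + 5·4^p) = (1)·2^p·(2 − 4) = (-2)·2^p. Since 2 | h(p) by the inductive hypothesis, 2 | 4·h(p); and 2 | -2 since -2 = 2·-1. Therefore 2 | h(p+1).
This completes the induction.
Therefore the largest such d is 2.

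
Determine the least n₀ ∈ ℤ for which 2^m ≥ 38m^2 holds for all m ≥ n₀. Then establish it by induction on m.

At m = 12: 4096 < 5472, so the inequality fails and n₀ ≥ 13. We prove 2^m ≥ 38m^2 for all m ≥ 13.
For the base case m = 13: 2^m = 8192 and 38m^2 = 6422, so 8192 ≥ 6422.
Inductive step: assume the claim holds for m = p, so 2^p ≥ 38p^2.
Then 2^(p + 1) = 2·(2^p) ≥ 2·(38p^2).
Also, for p ≥ 13 we have 2·(38p^2) ≥ 38(p+1)^2, since 2 ≥ (1 + 1/p)^2 for all p ≥ 13.
Combining, 2^(p + 1) ≥ 38(p+1)^2.
Hence, by induction on m, the claim holds for every m ≥ 13.
Hence the smallest such n₀ is 13.

n₀ = 13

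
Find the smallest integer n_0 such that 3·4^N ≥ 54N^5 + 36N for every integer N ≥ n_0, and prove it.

At N = 10: 3145728 < 5400360, so the inequality fails and n_0 ≥ 11. We prove 3·4^N ≥ 54N^5 + 36N for all N ≥ 11.
For the base case N = 11: 3·4^N = 12582912 and 54N^5 + 36N = 8697150, so 12582912 ≥ 8697150.
Suppose the result is true for N = k, so 3·4^k ≥ 54k^5 + 36k.
Then 3·4^(k + 1) = 4·(3·4^k) ≥ 4·(54k^5 + 36k).
Also, for k ≥ 11 we have 4·(54k^5 + 36k) ≥ 54(k+1)^5 + 36(k+1), since 4·(54k^5 + 36k) − (54(k+1)^5 + 36(k+1)) = 162k^5 - 270k^4 - 540k^3 - 540k^2 - 162k - 90, which is nonnegative for all k ≥ 11.
Combining, 3·4^(k + 1) ≥ 54(k+1)^5 + 36(k+1).
This completes the induction.
Hence the smallest such n_0 is 11.

n_0 = 11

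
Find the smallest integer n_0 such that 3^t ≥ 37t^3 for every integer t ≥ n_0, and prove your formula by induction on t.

At t = 9: 19683 < 26973, so the inequality fails and n_0 ≥ 10. We prove 3^t ≥ 37t^3 for all t ≥ 10.
For the base case t = 10: 3^t = 59049 and 37t^3 = 37000, so 59049 ≥ 37000.
Suppose the result is true for t = i, so 3^i ≥ 37i^3.
Then 3^(i + 1) = 3·(3^i) ≥ 3·(37i^3).
Also, for i ≥ 10 we have 3·(37i^3) ≥ 37(i+1)^3, since 3 ≥ (1 + 1/i)^3 for all i ≥ 10.
Combining, 3^(i + 1) ≥ 37(i+1)^3.
This completes the induction.
Hence the smallest such n_0 is 10.

n_0 = 10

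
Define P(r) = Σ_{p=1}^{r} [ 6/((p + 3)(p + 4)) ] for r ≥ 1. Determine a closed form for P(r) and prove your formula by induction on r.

P(r) = 3r/(2(r + 4))

We claim P(r) = 3r/(2(r + 4)) for all r ≥ 1.
Base case (r = 1): P(1) = 3/10, and the closed form gives 3/10. They agree.
For the inductive step, assume it holds for an arbitrary p ≥ 1, so P(p) = 3p/(2(p + 4)).
Then P(p+1) = P(p) + (6/((p + 4)(p + 5))) = (3p/(2(p + 4))) + (6/((p + 4)(p + 5))).
Simplifying, P(p+1) = 3(p + 1)/(2(p + 5)) = 3(p+1)/(2((p+1) + 4)),
which is the closed form with r = p+1.
Hence, by induction on r, the claim holds for every r ≥ 1.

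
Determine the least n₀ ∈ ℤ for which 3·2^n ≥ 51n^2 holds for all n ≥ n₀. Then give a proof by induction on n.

n₀ = 12

At n = 11: 6144 < 6171, so the inequality fails and n₀ ≥ 12. We prove 3·2^n ≥ 51n^2 for all n ≥ 12.
When n = 12: 3·2^n = 12288 and 51n^2 = 7344, so 12288 ≥ 7344.
Inductive step: assume the claim holds for n = k, so 3·2^k ≥ 51k^2.
Then 3·2^(k + 1) = 2·(3·2^k) ≥ 2·(51k^2).
Also, for k ≥ 12 we have 2·(51k^2) ≥ 51(k+1)^2, since 2 ≥ (1 + 1/k)^2 for all k ≥ 12.
Combining, 3·2^(k + 1) ≥ 51(k+1)^2.
Hence, by induction on n, the claim holds for every n ≥ 12.
Hence the smallest such n₀ is 12.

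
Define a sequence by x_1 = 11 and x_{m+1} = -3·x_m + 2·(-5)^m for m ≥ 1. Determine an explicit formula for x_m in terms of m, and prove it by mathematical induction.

x_m = -2(-3)^m - (-5)^m

Computing the first terms: x_1 = 11, x_2 = -43, x_3 = 179. This suggests x_m = -2(-3)^m - (-5)^m.
Base step (m = 1): the formula gives 11 = 11 = x_1.
Inductive step: assume the claim holds for m = p, so x_p = -2(-3)^p - (-5)^p.
Then x_{p+1} = -3·x_p + 2·(-5)^p = -3·(-2(-3)^p - (-5)^p) + 2·(-5)^p = -2(-3)^(p + 1) - (-5)^(p + 1),
which is the claimed formula at m = p+1.
By the principle of mathematical induction, the result holds for all m ≥ 1.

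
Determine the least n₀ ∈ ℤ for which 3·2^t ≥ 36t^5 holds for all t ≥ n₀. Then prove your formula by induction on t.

At t = 27: 402653184 < 516560652, so the inequality fails and n₀ ≥ 28. We prove 3·2^t ≥ 36t^5 for all t ≥ 28.
Base step (t = 28): 3·2^t = 805306368 and 36t^5 = 619573248, so 805306368 ≥ 619573248.
Suppose the result is true for t = k, so 3·2^k ≥ 36k^5.
Then 3·2^(k + 1) = 2·(3·2^k) ≥ 2·(36k^5).
Also, for k ≥ 28 we have 2·(36k^5) ≥ 36(k+1)^5, since 2 ≥ (1 + 1/k)^5 for all k ≥ 28.
Combining, 3·2^(k + 1) ≥ 36(k+1)^5.
By induction, the statement is established for all t ≥ 28.
Hence the smallest such n₀ is 28.

n₀ = 28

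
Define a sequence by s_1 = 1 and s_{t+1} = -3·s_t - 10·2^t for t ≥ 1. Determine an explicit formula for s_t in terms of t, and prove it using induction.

s_t = 5(-3)^(t - 1) - 2^(t + 1)

Computing the first terms: s_1 = 1, s_2 = -23, s_3 = 29. This suggests s_t = 5(-3)^(t - 1) - 2^(t + 1).
Base step (t = 1): the formula gives 1 = 1 = s_1.
Suppose the result is true for t = i, so s_i = 5(-3)^(i - 1) - 2^(i + 1).
Then s_{i+1} = -3·s_i - 10·2^i = -3·(5(-3)^(i - 1) - 2^(i + 1)) - 10·2^i = 5(-3)^i - 2^(i + 2) = 5(-3)^((i+1) - 1) - 2^((i+1) + 1),
which is the claimed formula at t = i+1.
This completes the induction.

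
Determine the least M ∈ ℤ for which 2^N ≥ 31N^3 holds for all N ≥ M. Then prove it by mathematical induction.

At N = 17: 131072 < 152303, so the inequality fails and M ≥ 18. We prove 2^N ≥ 31N^3 for all N ≥ 18.
For the base case N = 18: 2^N = 262144 and 31N^3 = 180792, so 262144 ≥ 180792.
For the inductive step, assume it holds for an arbitrary j ≥ 18, so 2^j ≥ 31j^3.
Then 2^(j + 1) = 2·(2^j) ≥ 2·(31j^3).
Also, for j ≥ 18 we have 2·(31j^3) ≥ 31(j+1)^3, since 2 ≥ (1 + 1/j)^3 for all j ≥ 18.
Combining, 2^(j + 1) ≥ 31(j+1)^3.
By the principle of mathematical induction, the result holds for all N ≥ 18.
Hence the smallest such M is 18.

M = 18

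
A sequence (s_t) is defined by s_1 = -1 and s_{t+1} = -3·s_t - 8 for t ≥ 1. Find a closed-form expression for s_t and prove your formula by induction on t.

s_t = (-3)^(t - 1) - 2

Computing the first terms: s_1 = -1, s_2 = -5, s_3 = 7. This suggests s_t = (-3)^(t - 1) - 2.
When t = 1: the formula gives -1 = -1 = s_1.
Inductive step: suppose the statement holds for some j ≥ 1, so s_j = (-3)^(j - 1) - 2.
Then s_{j+1} = -3·s_j - 8 = -3·((-3)^(j - 1) - 2) - 8 = (-3)^j - 2 = (-3)^((j+1) - 1) - 2,
which is the claimed formula at t = j+1.
This completes the induction.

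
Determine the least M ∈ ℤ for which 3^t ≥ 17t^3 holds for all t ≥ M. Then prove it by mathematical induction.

At t = 8: 6561 < 8704, so the inequality fails and M ≥ 9. We prove 3^t ≥ 17t^3 for all t ≥ 9.
For the base case t = 9: 3^t = 19683 and 17t^3 = 12393, so 19683 ≥ 12393.
Inductive step: suppose the statement holds for some j ≥ 9, so 3^j ≥ 17j^3.
Then 3^(j + 1) = 3·(3^j) ≥ 3·(17j^3).
Also, for j ≥ 9 we have 3·(17j^3) ≥ 17(j+1)^3, since 3 ≥ (1 + 1/j)^3 for all j ≥ 9.
Combining, 3^(j + 1) ≥ 17(j+1)^3.
This completes the induction.
Hence the smallest such M is 9.

M = 9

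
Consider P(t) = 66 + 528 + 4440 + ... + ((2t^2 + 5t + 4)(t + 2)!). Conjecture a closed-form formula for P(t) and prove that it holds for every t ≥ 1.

We claim P(t) = (2t + 1)(t + 3)! - 6 for all t ≥ 1.
Base step (t = 1): P(1) = 66, and the closed form gives 66. They agree.
Suppose the result is true for t = m, so P(m) = (2m + 1)(m + 3)! - 6.
Then P(m+1) = P(m) + ((2m^2 + 9m + 11)(m + 3)!) = ((2m + 1)(m + 3)! - 6) + ((2m^2 + 9m + 11)(m + 3)!).
Simplifying, P(m+1) = (2(m+1) + 1)((m+1) + 3)! - 6,
which is the closed form with t = m+1.
Hence, by induction on t, the claim holds for every t ≥ 1.

P(t) = (2t + 1)(t + 3)! - 6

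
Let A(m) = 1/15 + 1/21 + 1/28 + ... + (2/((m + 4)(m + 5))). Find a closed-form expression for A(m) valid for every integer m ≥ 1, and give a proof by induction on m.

A(m) = 2m/(5(m + 5))

We claim A(m) = 2m/(5(m + 5)) for all m ≥ 1.
Base step (m = 1): A(1) = 1/15, and the closed form gives 1/15. They agree.
Suppose the result is true for m = k, so A(k) = 2k/(5(k + 5)).
Then A(k+1) = A(k) + (2/((k + 5)(k + 6))) = (2k/(5(k + 5))) + (2/((k + 5)(k + 6))).
Simplifying, A(k+1) = 2(k + 1)/(5(k + 6)) = 2(k+1)/(5((k+1) + 5)),
which is the closed form with m = k+1.
By induction, the statement is established for all m ≥ 1.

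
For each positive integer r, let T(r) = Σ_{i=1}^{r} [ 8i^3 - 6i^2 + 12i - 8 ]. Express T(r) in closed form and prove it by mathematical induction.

T(r) = r(2r^3 + 2r^2 + 5r - 3)

We claim T(r) = r(2r^3 + 2r^2 + 5r - 3) for all r ≥ 1.
Base step (r = 1): T(1) = 6, and the closed form gives 6. They agree.
Inductive step: assume the claim holds for r = i, so T(i) = i(2i^3 + 2i^2 + 5i - 3).
Then T(i+1) = T(i) + (8i^3 + 18i^2 + 24i + 6) = (i(2i^3 + 2i^2 + 5i - 3)) + (8i^3 + 18i^2 + 24i + 6).
Simplifying, T(i+1) = (i + 1)(2i^3 + 8i^2 + 15i + 6) = (i+1)(2(i+1)^3 + 2(i+1)^2 + 5(i+1) - 3),
which is the closed form with r = i+1.
By induction, the statement is established for all r ≥ 1.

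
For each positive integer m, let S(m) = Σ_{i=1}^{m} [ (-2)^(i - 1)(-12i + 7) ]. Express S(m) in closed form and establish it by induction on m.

S(m) = (-2)^m(4m - 1) + 1

We claim S(m) = (-2)^m(4m - 1) + 1 for all m ≥ 1.
When m = 1: S(1) = -5, and the closed form gives -5. They agree.
Suppose the result is true for m = i, so S(i) = (-2)^i(4i - 1) + 1.
Then S(i+1) = S(i) + ((-2)^i(-12i - 5)) = ((-2)^i(4i - 1) + 1) + ((-2)^i(-12i - 5)).
Simplifying, S(i+1) = -8(-2)^i·i - 6(-2)^i + 1 = (-2)^(i+1)(4(i+1) - 1) + 1,
which is the closed form with m = i+1.
This completes the induction.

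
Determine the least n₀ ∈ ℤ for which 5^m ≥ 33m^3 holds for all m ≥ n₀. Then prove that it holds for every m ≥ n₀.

At m = 5: 3125 < 4125, so the inequality fails and n₀ ≥ 6. We prove 5^m ≥ 33m^3 for all m ≥ 6.
Base case (m = 6): 5^m = 15625 and 33m^3 = 7128, so 15625 ≥ 7128.
For the inductive step, assume it holds for an arbitrary p ≥ 6, so 5^p ≥ 33p^3.
Then 5^(p + 1) = 5·(5^p) ≥ 5·(33p^3).
Also, for p ≥ 6 we have 5·(33p^3) ≥ 33(p+1)^3, since 5 ≥ (1 + 1/p)^3 for all p ≥ 6.
Combining, 5^(p + 1) ≥ 33(p+1)^3.
By the principle of mathematical induction, the result holds for all m ≥ 6.
Hence the smallest such n₀ is 6.

n₀ = 6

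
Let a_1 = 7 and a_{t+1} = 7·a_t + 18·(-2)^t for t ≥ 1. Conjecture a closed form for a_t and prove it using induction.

a_t = (-2)^(t + 1) + 3·7^(t - 1)

Computing the first terms: a_1 = 7, a_2 = 13, a_3 = 163. This suggests a_t = (-2)^(t + 1) + 3·7^(t - 1).
Base step (t = 1): the formula gives 7 = 7 = a_1.
Suppose the result is true for t = k, so a_k = (-2)^(k + 1) + 3·7^(k - 1).
Then a_{k+1} = 7·a_k + 18·(-2)^k = 7·((-2)^(k + 1) + 3·7^(k - 1)) + 18·(-2)^k = (-2)^(k + 2) + 3·7^k = (-2)^((k+1) + 1) + 3·7^((k+1) - 1),
which is the claimed formula at t = k+1.
By induction, the statement is established for all t ≥ 1.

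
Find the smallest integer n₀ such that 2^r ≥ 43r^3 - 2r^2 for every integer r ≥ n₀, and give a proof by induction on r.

At r = 17: 131072 < 210681, so the inequality fails and n₀ ≥ 18. We prove 2^r ≥ 43r^3 - 2r^2 for all r ≥ 18.
For the base case r = 18: 2^r = 262144 and 43r^3 - 2r^2 = 250128, so 262144 ≥ 250128.
For the inductive step, assume it holds for an arbitrary m ≥ 18, so 2^m ≥ 43m^3 - 2m^2.
Then 2^(m + 1) = 2·(2^m) ≥ 2·(43m^3 - 2m^2).
Also, for m ≥ 18 we have 2·(43m^3 - 2m^2) ≥ 43(m+1)^3 - 2(m+1)^2, since 2·(43m^3 - 2m^2) − (43(m+1)^3 - 2(m+1)^2) = 43m^3 - 131m^2 - 125m - 41, which is nonnegative for all m ≥ 18.
Combining, 2^(m + 1) ≥ 43(m+1)^3 - 2(m+1)^2.
By induction, the statement is established for all r ≥ 18.
Hence the smallest such n₀ is 18.

n₀ = 18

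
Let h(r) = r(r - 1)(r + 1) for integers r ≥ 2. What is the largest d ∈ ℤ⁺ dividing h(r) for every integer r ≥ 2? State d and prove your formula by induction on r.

d = 6

Computing the first values: h(2) = 6 and h(3) = 24; gcd(6, 24) = 6, so d ≤ 6.
We prove 6 | r(r - 1)(r + 1) for all r ≥ 2 by induction on r.
When r = 2: h(2) = 6 = 6·(1), so 6 | h(2).
Inductive step: suppose the statement holds for some k ≥ 2, i.e. 6 | h(k). Then
h(k+1) − h(k) = k·(k+1)·(k+2) − (k-1)·k·(k+1) = k·(k+1)·[(k+2) − (k-1)] = 3·k·(k+1). The product of 2 consecutive integers is divisible by (2)! = 2, so h(k+1) − h(k) is divisible by 3·2 = 6. By the inductive hypothesis 6 | h(k), hence 6 | h(k+1).
This completes the induction.
Therefore the largest such d is 6.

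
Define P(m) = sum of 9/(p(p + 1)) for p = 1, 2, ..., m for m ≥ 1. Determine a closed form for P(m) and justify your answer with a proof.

P(m) = 9m/(m + 1)

We claim P(m) = 9m/(m + 1) for all m ≥ 1.
Base case (m = 1): P(1) = 9/2, and the closed form gives 9/2. They agree.
For the inductive step, assume it holds for an arbitrary p ≥ 1, so P(p) = 9p/(p + 1).
Then P(p+1) = P(p) + (9/((p + 1)(p + 2))) = (9p/(p + 1)) + (9/((p + 1)(p + 2))).
Simplifying, P(p+1) = 9(p + 1)/(p + 2) = 9(p+1)/((p+1) + 1),
which is the closed form with m = p+1.
By the principle of mathematical induction, the result holds for all m ≥ 1.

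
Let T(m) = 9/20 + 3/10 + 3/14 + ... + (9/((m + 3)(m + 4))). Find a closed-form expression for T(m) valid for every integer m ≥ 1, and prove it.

T(m) = 9m/(4(m + 4))

We claim T(m) = 9m/(4(m + 4)) for all m ≥ 1.
Base case (m = 1): T(1) = 9/20, and the closed form gives 9/20. They agree.
For the inductive step, assume it holds for an arbitrary k ≥ 1, so T(k) = 9k/(4(k + 4)).
Then T(k+1) = T(k) + (9/((k + 4)(k + 5))) = (9k/(4(k + 4))) + (9/((k + 4)(k + 5))).
Simplifying, T(k+1) = 9(k + 1)/(4(k + 5)) = 9(k+1)/(4((k+1) + 4)),
which is the closed form with m = k+1.
This completes the induction.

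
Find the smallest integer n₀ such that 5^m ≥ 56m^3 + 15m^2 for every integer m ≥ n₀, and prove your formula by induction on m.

At m = 5: 3125 < 7375, so the inequality fails and n₀ ≥ 6. We prove 5^m ≥ 56m^3 + 15m^2 for all m ≥ 6.
Base step (m = 6): 5^m = 15625 and 56m^3 + 15m^2 = 12636, so 15625 ≥ 12636.
For the inductive step, assume it holds for an arbitrary k ≥ 6, so 5^k ≥ 56k^3 + 15k^2.
Then 5^(k + 1) = 5·(5^k) ≥ 5·(56k^3 + 15k^2).
Also, for k ≥ 6 we have 5·(56k^3 + 15k^2) ≥ 56(k+1)^3 + 15(k+1)^2, since 5·(56k^3 + 15k^2) − (56(k+1)^3 + 15(k+1)^2) = 224k^3 - 108k^2 - 198k - 71, which is nonnegative for all k ≥ 6.
Combining, 5^(k + 1) ≥ 56(k+1)^3 + 15(k+1)^2.
By induction, the statement is established for all m ≥ 6.
Hence the smallest such n₀ is 6.

n₀ = 6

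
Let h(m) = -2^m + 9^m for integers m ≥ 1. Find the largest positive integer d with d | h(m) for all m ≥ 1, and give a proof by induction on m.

Computing the first values: h(1) = 7 and h(2) = 77; gcd(7, 77) = 7, so d ≤ 7.
We prove 7 | -2^m + 9^m for all m ≥ 1 by induction on m.
For the base case m = 1: h(1) = 7 = 7·(1), so 7 | h(1).
For the inductive step, assume it holds for an arbitrary p ≥ 1, i.e. 7 | h(p). Then
9^{p+1} − 2^{p+1} = 9·9^p − 2·2^p = 9·(9^p − 2^p) + (7)·2^p. The first term is divisible by 7 by the inductive hypothesis, and the second term (7)·2^p is divisible by 7 since 7 | 7. Hence 7 | h(p+1).
By the principle of mathematical induction, the result holds for all m ≥ 1.
Therefore the largest such d is 7.

d = 7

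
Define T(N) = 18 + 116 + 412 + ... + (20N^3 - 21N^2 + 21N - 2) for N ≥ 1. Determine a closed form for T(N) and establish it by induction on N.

We claim T(N) = N(5N^3 + 3N^2 + 5N + 5) for all N ≥ 1.
Base step (N = 1): T(1) = 18, and the closed form gives 18. They agree.
Suppose the result is true for N = p, so T(p) = p(5p^3 + 3p^2 + 5p + 5).
Then T(p+1) = T(p) + (20p^3 + 39p^2 + 39p + 18) = (p(5p^3 + 3p^2 + 5p + 5)) + (20p^3 + 39p^2 + 39p + 18).
Simplifying, T(p+1) = (p + 1)(5p^3 + 18p^2 + 26p + 18) = (p+1)(5(p+1)^3 + 3(p+1)^2 + 5(p+1) + 5),
which is the closed form with N = p+1.
By induction, the statement is established for all N ≥ 1.

T(N) = N(5N^3 + 3N^2 + 5N + 5)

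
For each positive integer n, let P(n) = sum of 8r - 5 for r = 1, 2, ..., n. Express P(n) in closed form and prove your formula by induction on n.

We claim P(n) = n(4n - 1) for all n ≥ 1.
Base step (n = 1): P(1) = 3, and the closed form gives 3. They agree.
For the inductive step, assume it holds for an arbitrary r ≥ 1, so P(r) = r(4r - 1).
Then P(r+1) = P(r) + (8r + 3) = (r(4r - 1)) + (8r + 3).
Simplifying, P(r+1) = (r + 1)(4r + 3) = (r+1)(4(r+1) - 1),
which is the closed form with n = r+1.
By the principle of mathematical induction, the result holds for all n ≥ 1.

P(n) = n(4n - 1)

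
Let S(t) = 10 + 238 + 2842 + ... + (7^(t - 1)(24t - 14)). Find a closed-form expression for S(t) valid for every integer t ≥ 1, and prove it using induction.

S(t) = 7^t(4t - 3) + 3

We claim S(t) = 7^t(4t - 3) + 3 for all t ≥ 1.
Base step (t = 1): S(1) = 10, and the closed form gives 10. They agree.
Inductive step: suppose the statement holds for some k ≥ 1, so S(k) = 7^k(4k - 3) + 3.
Then S(k+1) = S(k) + (7^k(24k + 10)) = (7^k(4k - 3) + 3) + (7^k(24k + 10)).
Simplifying, S(k+1) = 28·7^k·k + 7·7^k + 3 = 7^(k+1)(4(k+1) - 3) + 3,
which is the closed form with t = k+1.
By induction, the statement is established for all t ≥ 1.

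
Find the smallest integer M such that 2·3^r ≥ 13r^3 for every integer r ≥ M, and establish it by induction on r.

At r = 7: 4374 < 4459, so the inequality fails and M ≥ 8. We prove 2·3^r ≥ 13r^3 for all r ≥ 8.
When r = 8: 2·3^r = 13122 and 13r^3 = 6656, so 13122 ≥ 6656.
Inductive step: assume the claim holds for r = i, so 2·3^i ≥ 13i^3.
Then 2·3^(i + 1) = 3·(2·3^i) ≥ 3·(13i^3).
Also, for i ≥ 8 we have 3·(13i^3) ≥ 13(i+1)^3, since 3 ≥ (1 + 1/i)^3 for all i ≥ 8.
Combining, 2·3^(i + 1) ≥ 13(i+1)^3.
By induction, the statement is established for all r ≥ 8.
Hence the smallest such M is 8.

M = 8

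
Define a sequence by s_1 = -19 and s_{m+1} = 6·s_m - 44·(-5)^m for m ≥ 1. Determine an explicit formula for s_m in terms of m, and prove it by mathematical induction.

Computing the first terms: s_1 = -19, s_2 = 106, s_3 = -464. This suggests s_m = 4(-5)^m + 6^(m - 1).
For the base case m = 1: the formula gives -19 = -19 = s_1.
Inductive step: suppose the statement holds for some k ≥ 1, so s_k = 4(-5)^k + 6^(k - 1).
Then s_{k+1} = 6·s_k - 44·(-5)^k = 6·(4(-5)^k + 6^(k - 1)) - 44·(-5)^k = 4(-5)^(k + 1) + 6^k = 4(-5)^(k+1) + 6^((k+1) - 1),
which is the claimed formula at m = k+1.
By induction, the statement is established for all m ≥ 1.

s_m = 4(-5)^m + 6^(m - 1)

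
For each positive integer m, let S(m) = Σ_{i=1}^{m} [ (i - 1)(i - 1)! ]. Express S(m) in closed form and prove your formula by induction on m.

S(m) = m! - 1

We claim S(m) = m! - 1 for all m ≥ 1.
When m = 1: S(1) = 0, and the closed form gives 0. They agree.
Suppose the result is true for m = i, so S(i) = i! - 1.
Then S(i+1) = S(i) + (i·i!) = (i! - 1) + (i·i!).
Simplifying, S(i+1) = (i+1)! - 1,
which is the closed form with m = i+1.
By induction, the statement is established for all m ≥ 1.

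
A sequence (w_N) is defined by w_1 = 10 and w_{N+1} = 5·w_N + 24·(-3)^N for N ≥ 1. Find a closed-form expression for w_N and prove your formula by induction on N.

w_N = (-3)^(N + 1) + 5^(N - 1)

Computing the first terms: w_1 = 10, w_2 = -22, w_3 = 106. This suggests w_N = (-3)^(N + 1) + 5^(N - 1).
When N = 1: the formula gives 10 = 10 = w_1.
Inductive step: suppose the statement holds for some m ≥ 1, so w_m = (-3)^(m + 1) + 5^(m - 1).
Then w_{m+1} = 5·w_m + 24·(-3)^m = 5·((-3)^(m + 1) + 5^(m - 1)) + 24·(-3)^m = (-3)^(m + 2) + 5^m = (-3)^((m+1) + 1) + 5^((m+1) - 1),
which is the claimed formula at N = m+1.
This completes the induction.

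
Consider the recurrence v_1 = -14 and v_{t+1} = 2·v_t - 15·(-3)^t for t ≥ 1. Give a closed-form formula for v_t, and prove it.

Computing the first terms: v_1 = -14, v_2 = 17, v_3 = -101. This suggests v_t = -(-3)^(t + 1) - 5·2^(t - 1).
For the base case t = 1: the formula gives -14 = -14 = v_1.
Inductive step: suppose the statement holds for some m ≥ 1, so v_m = -(-3)^(m + 1) - 5·2^(m - 1).
Then v_{m+1} = 2·v_m - 15·(-3)^m = 2·(-(-3)^(m + 1) - 5·2^(m - 1)) - 15·(-3)^m = -(-3)^(m + 2) - 5·2^m = -(-3)^((m+1) + 1) - 5·2^((m+1) - 1),
which is the claimed formula at t = m+1.
This completes the induction.

v_t = -(-3)^(t + 1) - 5·2^(t - 1)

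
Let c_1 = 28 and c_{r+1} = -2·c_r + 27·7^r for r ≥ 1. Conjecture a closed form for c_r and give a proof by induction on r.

c_r = 7(-2)^(r - 1) + 3·7^r

Computing the first terms: c_1 = 28, c_2 = 133, c_3 = 1057. This suggests c_r = 7(-2)^(r - 1) + 3·7^r.
For the base case r = 1: the formula gives 28 = 28 = c_1.
For the inductive step, assume it holds for an arbitrary m ≥ 1, so c_m = 7(-2)^(m - 1) + 3·7^m.
Then c_{m+1} = -2·c_m + 27·7^m = -2·(7(-2)^(m - 1) + 3·7^m) + 27·7^m = 7(-2)^m + 3·7^(m + 1) = 7(-2)^((m+1) - 1) + 3·7^(m+1),
which is the claimed formula at r = m+1.
Hence, by induction on r, the claim holds for every r ≥ 1.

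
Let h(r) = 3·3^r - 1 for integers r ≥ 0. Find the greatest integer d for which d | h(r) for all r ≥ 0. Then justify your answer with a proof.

Computing the first values: h(0) = 2 and h(1) = 8; gcd(2, 8) = 2, so d ≤ 2.
We prove 2 | 3·3^r - 1 for all r ≥ 0 by induction on r.
Base case (r = 0): h(0) = 2 = 2·(1), so 2 | h(0).
Suppose the result is true for r = p, i.e. 2 | h(p). Then
h(p+1) = 3·3^(p+1) - 1 = 3·(3·3^p - 1) + 2 = 3·h(p) + 2. The first term is divisible by 2 by the inductive hypothesis, and 2 is divisible by 2. Hence 2 | h(p+1).
By the principle of mathematical induction, the result holds for all r ≥ 0.
Therefore the largest such d is 2.

d = 2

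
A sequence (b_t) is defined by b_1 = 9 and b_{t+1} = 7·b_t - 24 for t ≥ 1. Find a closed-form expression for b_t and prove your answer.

b_t = 5·7^(t - 1) + 4

Computing the first terms: b_1 = 9, b_2 = 39, b_3 = 249. This suggests b_t = 5·7^(t - 1) + 4.
When t = 1: the formula gives 9 = 9 = b_1.
Inductive step: assume the claim holds for t = i, so b_i = 5·7^(i - 1) + 4.
Then b_{i+1} = 7·b_i - 24 = 7·(5·7^(i - 1) + 4) - 24 = 5·7^i + 4 = 5·7^((i+1) - 1) + 4,
which is the claimed formula at t = i+1.
Hence, by induction on t, the claim holds for every t ≥ 1.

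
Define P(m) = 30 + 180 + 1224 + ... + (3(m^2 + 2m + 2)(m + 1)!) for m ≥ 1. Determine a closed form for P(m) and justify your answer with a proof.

We claim P(m) = (3m + 3)(m + 2)! - 6 for all m ≥ 1.
Base step (m = 1): P(1) = 30, and the closed form gives 30. They agree.
For the inductive step, assume it holds for an arbitrary p ≥ 1, so P(p) = (3p + 3)(p + 2)! - 6.
Then P(p+1) = P(p) + (3(p^2 + 4p + 5)(p + 2)!) = ((3p + 3)(p + 2)! - 6) + (3(p^2 + 4p + 5)(p + 2)!).
Simplifying, P(p+1) = (3(p+1) + 3)((p+1) + 2)! - 6,
which is the closed form with m = p+1.
By induction, the statement is established for all m ≥ 1.

P(m) = (3m + 3)(m + 2)! - 6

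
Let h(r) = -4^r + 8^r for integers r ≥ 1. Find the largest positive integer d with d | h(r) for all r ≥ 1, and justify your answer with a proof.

Computing the first values: h(1) = 4 and h(2) = 48; gcd(4, 48) = 4, so d ≤ 4.
We prove 4 | -4^r + 8^r for all r ≥ 1 by induction on r.
Base case (r = 1): h(1) = 4 = 4·(1), so 4 | h(1).
For the inductive step, assume it holds for an arbitrary k ≥ 1, i.e. 4 | h(k). Then
8^{k+1} − 4^{k+1} = 8·8^k − 4·4^k = 8·(8^k − 4^k) + (4)·4^k. The first term is divisible by 4 by the inductive hypothesis, and the second term (4)·4^k is divisible by 4 since 4 | 4. Hence 4 | h(k+1).
This completes the induction.
Therefore the largest such d is 4.

d = 4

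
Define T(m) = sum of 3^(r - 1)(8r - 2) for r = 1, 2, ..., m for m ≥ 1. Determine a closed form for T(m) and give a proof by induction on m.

We claim T(m) = 3^m(4m - 3) + 3 for all m ≥ 1.
For the base case m = 1: T(1) = 6, and the closed form gives 6. They agree.
For the inductive step, assume it holds for an arbitrary r ≥ 1, so T(r) = 3^r(4r - 3) + 3.
Then T(r+1) = T(r) + (3^r(8r + 6)) = (3^r(4r - 3) + 3) + (3^r(8r + 6)).
Simplifying, T(r+1) = 12·3^r·r + 3·3^r + 3 = 3^(r+1)(4(r+1) - 3) + 3,
which is the closed form with m = r+1.
This completes the induction.

T(m) = 3^m(4m - 3) + 3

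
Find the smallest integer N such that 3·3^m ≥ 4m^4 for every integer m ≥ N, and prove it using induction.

N = 8

At m = 7: 6561 < 9604, so the inequality fails and N ≥ 8. We prove 3·3^m ≥ 4m^4 for all m ≥ 8.
Base case (m = 8): 3·3^m = 19683 and 4m^4 = 16384, so 19683 ≥ 16384.
For the inductive step, assume it holds for an arbitrary i ≥ 8, so 3·3^i ≥ 4i^4.
Then 3·3^(i + 1) = 3·(3·3^i) ≥ 3·(4i^4).
Also, for i ≥ 8 we have 3·(4i^4) ≥ 4(i+1)^4, since 3 ≥ (1 + 1/i)^4 for all i ≥ 8.
Combining, 3·3^(i + 1) ≥ 4(i+1)^4.
By the principle of mathematical induction, the result holds for all m ≥ 8.
Hence the smallest such N is 8.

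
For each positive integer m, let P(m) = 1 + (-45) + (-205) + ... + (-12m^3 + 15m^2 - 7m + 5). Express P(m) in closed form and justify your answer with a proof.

P(m) = -m(3m^3 + m^2 - m - 4)

We claim P(m) = -m(3m^3 + m^2 - m - 4) for all m ≥ 1.
When m = 1: P(1) = 1, and the closed form gives 1. They agree.
Inductive step: suppose the statement holds for some i ≥ 1, so P(i) = i(-3i^3 - i^2 + i + 4).
Then P(i+1) = P(i) + (-12i^3 - 21i^2 - 13i + 1) = (i(-3i^3 - i^2 + i + 4)) + (-12i^3 - 21i^2 - 13i + 1).
Simplifying, P(i+1) = -(i + 1)(3i^3 + 10i^2 + 10i - 1) = -(i+1)(3(i+1)^3 + (i+1)^2 - (i+1) - 4),
which is the closed form with m = i+1.
Hence, by induction on m, the claim holds for every m ≥ 1.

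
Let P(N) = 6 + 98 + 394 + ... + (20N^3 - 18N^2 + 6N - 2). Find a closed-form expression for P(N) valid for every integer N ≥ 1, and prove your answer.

P(N) = N(5N^3 + 4N^2 - N - 2)

We claim P(N) = N(5N^3 + 4N^2 - N - 2) for all N ≥ 1.
Base case (N = 1): P(1) = 6, and the closed form gives 6. They agree.
Suppose the result is true for N = i, so P(i) = i(5i^3 + 4i^2 - i - 2).
Then P(i+1) = P(i) + (20i^3 + 42i^2 + 30i + 6) = (i(5i^3 + 4i^2 - i - 2)) + (20i^3 + 42i^2 + 30i + 6).
Simplifying, P(i+1) = (i + 1)(5i^3 + 19i^2 + 22i + 6) = (i+1)(5(i+1)^3 + 4(i+1)^2 - (i+1) - 2),
which is the closed form with N = i+1.
Hence, by induction on N, the claim holds for every N ≥ 1.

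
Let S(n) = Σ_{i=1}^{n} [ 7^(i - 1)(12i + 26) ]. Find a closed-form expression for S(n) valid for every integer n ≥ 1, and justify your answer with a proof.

S(n) = 2·7^n(n + 2) - 4

We claim S(n) = 2·7^n(n + 2) - 4 for all n ≥ 1.
Base step (n = 1): S(1) = 38, and the closed form gives 38. They agree.
For the inductive step, assume it holds for an arbitrary i ≥ 1, so S(i) = 2·7^i(i + 2) - 4.
Then S(i+1) = S(i) + (7^i(12i + 38)) = (2·7^i(i + 2) - 4) + (7^i(12i + 38)).
Simplifying, S(i+1) = 14·7^i·i + 42·7^i - 4 = 2·7^(i+1)((i+1) + 2) - 4,
which is the closed form with n = i+1.
By the principle of mathematical induction, the result holds for all n ≥ 1.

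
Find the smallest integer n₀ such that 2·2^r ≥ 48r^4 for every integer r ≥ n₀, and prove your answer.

n₀ = 23

At r = 22: 8388608 < 11244288, so the inequality fails and n₀ ≥ 23. We prove 2·2^r ≥ 48r^4 for all r ≥ 23.
When r = 23: 2·2^r = 16777216 and 48r^4 = 13432368, so 16777216 ≥ 13432368.
For the inductive step, assume it holds for an arbitrary p ≥ 23, so 2·2^p ≥ 48p^4.
Then 2·2^(p + 1) = 2·(2·2^p) ≥ 2·(48p^4).
Also, for p ≥ 23 we have 2·(48p^4) ≥ 48(p+1)^4, since 2 ≥ (1 + 1/p)^4 for all p ≥ 23.
Combining, 2·2^(p + 1) ≥ 48(p+1)^4.
Hence, by induction on r, the claim holds for every r ≥ 23.
Hence the smallest such n₀ is 23.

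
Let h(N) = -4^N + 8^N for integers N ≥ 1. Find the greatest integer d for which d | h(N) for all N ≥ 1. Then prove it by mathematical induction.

Computing the first values: h(1) = 4 and h(2) = 48; gcd(4, 48) = 4, so d ≤ 4.
We prove 4 | -4^N + 8^N for all N ≥ 1 by induction on N.
Base step (N = 1): h(1) = 4 = 4·(1), so 4 | h(1).
Suppose the result is true for N = j, i.e. 4 | h(j). Then
8^{j+1} − 4^{j+1} = 8·8^j − 4·4^j = 8·(8^j − 4^j) + (4)·4^j. The first term is divisible by 4 by the inductive hypothesis, and the second term (4)·4^j is divisible by 4 since 4 | 4. Hence 4 | h(j+1).
This completes the induction.
Therefore the largest such d is 4.

d = 4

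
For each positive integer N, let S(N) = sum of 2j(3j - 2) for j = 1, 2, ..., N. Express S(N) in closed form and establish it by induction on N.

We claim S(N) = N(N + 1)(2N - 1) for all N ≥ 1.
Base step (N = 1): S(1) = 2, and the closed form gives 2. They agree.
Suppose the result is true for N = j, so S(j) = j(2j^2 + j - 1).
Then S(j+1) = S(j) + (2(j + 1)(3j + 1)) = (j(2j^2 + j - 1)) + (2(j + 1)(3j + 1)).
Simplifying, S(j+1) = (j + 1)(j + 2)(2j + 1) = (j+1)((j+1) + 1)(2(j+1) - 1),
which is the closed form with N = j+1.
By induction, the statement is established for all N ≥ 1.

S(N) = N(N + 1)(2N - 1)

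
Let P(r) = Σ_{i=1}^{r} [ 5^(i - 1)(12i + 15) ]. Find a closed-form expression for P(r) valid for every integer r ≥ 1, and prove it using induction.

P(r) = 3·5^r(r + 1) - 3

We claim P(r) = 3·5^r(r + 1) - 3 for all r ≥ 1.
When r = 1: P(1) = 27, and the closed form gives 27. They agree.
For the inductive step, assume it holds for an arbitrary i ≥ 1, so P(i) = 3·5^i(i + 1) - 3.
Then P(i+1) = P(i) + (5^i(12i + 27)) = (3·5^i(i + 1) - 3) + (5^i(12i + 27)).
Simplifying, P(i+1) = 15·5^i·i + 30·5^i - 3 = 3·5^(i+1)((i+1) + 1) - 3,
which is the closed form with r = i+1.
This completes the induction.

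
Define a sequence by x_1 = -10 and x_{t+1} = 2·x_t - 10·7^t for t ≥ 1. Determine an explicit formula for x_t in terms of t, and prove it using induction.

Computing the first terms: x_1 = -10, x_2 = -90, x_3 = -670. This suggests x_t = 2^(t + 1) - 2·7^t.
Base step (t = 1): the formula gives -10 = -10 = x_1.
Inductive step: suppose the statement holds for some i ≥ 1, so x_i = 2^(i + 1) - 2·7^i.
Then x_{i+1} = 2·x_i - 10·7^i = 2·(2^(i + 1) - 2·7^i) - 10·7^i = 2^(i + 2) - 2·7^(i + 1) = 2^((i+1) + 1) - 2·7^(i+1),
which is the claimed formula at t = i+1.
This completes the induction.

x_t = 2^(t + 1) - 2·7^t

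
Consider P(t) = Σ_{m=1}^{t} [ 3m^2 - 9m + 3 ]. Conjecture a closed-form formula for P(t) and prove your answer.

P(t) = t(t^2 - 3t - 1)

We claim P(t) = t(t^2 - 3t - 1) for all t ≥ 1.
Base case (t = 1): P(1) = -3, and the closed form gives -3. They agree.
Inductive step: suppose the statement holds for some m ≥ 1, so P(m) = m(m^2 - 3m - 1).
Then P(m+1) = P(m) + (3m^2 - 3m - 3) = (m(m^2 - 3m - 1)) + (3m^2 - 3m - 3).
Simplifying, P(m+1) = (m + 1)(m^2 - m - 3) = (m+1)((m+1)^2 - 3(m+1) - 1),
which is the closed form with t = m+1.
By the principle of mathematical induction, the result holds for all t ≥ 1.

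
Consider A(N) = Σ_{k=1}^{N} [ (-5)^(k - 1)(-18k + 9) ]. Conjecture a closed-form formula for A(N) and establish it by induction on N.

We claim A(N) = (-5)^N(3N - 1) + 1 for all N ≥ 1.
When N = 1: A(1) = -9, and the closed form gives -9. They agree.
Suppose the result is true for N = k, so A(k) = (-5)^k(3k - 1) + 1.
Then A(k+1) = A(k) + ((-5)^k(-18k - 9)) = ((-5)^k(3k - 1) + 1) + ((-5)^k(-18k - 9)).
Simplifying, A(k+1) = -15(-5)^k·k - 10(-5)^k + 1 = (-5)^(k+1)(3(k+1) - 1) + 1,
which is the closed form with N = k+1.
By induction, the statement is established for all N ≥ 1.

A(N) = (-5)^N(3N - 1) + 1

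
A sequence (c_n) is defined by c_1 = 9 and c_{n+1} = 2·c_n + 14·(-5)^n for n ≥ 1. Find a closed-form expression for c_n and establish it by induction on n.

c_n = -2(-5)^n - 2^(n - 1)

Computing the first terms: c_1 = 9, c_2 = -52, c_3 = 246. This suggests c_n = -2(-5)^n - 2^(n - 1).
For the base case n = 1: the formula gives 9 = 9 = c_1.
Inductive step: assume the claim holds for n = p, so c_p = -2(-5)^p - 2^(p - 1).
Then c_{p+1} = 2·c_p + 14·(-5)^p = 2·(-2(-5)^p - 2^(p - 1)) + 14·(-5)^p = -2(-5)^(p + 1) - 2^p = -2(-5)^(p+1) - 2^((p+1) - 1),
which is the claimed formula at n = p+1.
This completes the induction.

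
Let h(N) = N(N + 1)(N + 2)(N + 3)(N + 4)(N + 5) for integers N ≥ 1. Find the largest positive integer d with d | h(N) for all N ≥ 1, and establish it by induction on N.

Computing the first values: h(1) = 720 and h(2) = 5040; gcd(720, 5040) = 720, so d ≤ 720.
We prove 720 | N(N + 1)(N + 2)(N + 3)(N + 4)(N + 5) for all N ≥ 1 by induction on N.
Base step (N = 1): h(1) = 720 = 720·(1), so 720 | h(1).
Inductive step: assume the claim holds for N = i, i.e. 720 | h(i). Then
h(i+1) − h(i) = (i+1)·(i+2)·(i+3)·(i+4)·(i+5)·(i+6) − i·(i+1)·(i+2)·(i+3)·(i+4)·(i+5) = (i+1)·(i+2)·(i+3)·(i+4)·(i+5)·[(i+6) − i] = 6·(i+1)·(i+2)·(i+3)·(i+4)·(i+5). The product of 5 consecutive integers is divisible by (5)! = 120, so h(i+1) − h(i) is divisible by 6·120 = 720. By the inductive hypothesis 720 | h(i), hence 720 | h(i+1).
Hence, by induction on N, the claim holds for every N ≥ 1.
Therefore the largest such d is 720.

d = 720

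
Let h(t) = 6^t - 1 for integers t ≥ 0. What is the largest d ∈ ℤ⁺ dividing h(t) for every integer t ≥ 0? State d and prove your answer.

d = 5

Computing the first values: h(0) = 0 and h(1) = 5; gcd(0, 5) = 5, so d ≤ 5.
We prove 5 | 6^t - 1 for all t ≥ 0 by induction on t.
Base step (t = 0): h(0) = 0 = 5·(0), so 5 | h(0).
Inductive step: suppose the statement holds for some j ≥ 0, i.e. 5 | h(j). Then
h(j+1) = 6^(j+1) - 1 = 6·(6^j - 1) + 5 = 6·h(j) + 5. The first term is divisible by 5 by the inductive hypothesis, and 5 is divisible by 5. Hence 5 | h(j+1).
By induction, the statement is established for all t ≥ 0.
Therefore the largest such d is 5.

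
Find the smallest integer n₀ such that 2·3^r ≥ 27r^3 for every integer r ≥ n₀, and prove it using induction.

n₀ = 9

At r = 8: 13122 < 13824, so the inequality fails and n₀ ≥ 9. We prove 2·3^r ≥ 27r^3 for all r ≥ 9.
For the base case r = 9: 2·3^r = 39366 and 27r^3 = 19683, so 39366 ≥ 19683.
Inductive step: suppose the statement holds for some k ≥ 9, so 2·3^k ≥ 27k^3.
Then 2·3^(k + 1) = 3·(2·3^k) ≥ 3·(27k^3).
Also, for k ≥ 9 we have 3·(27k^3) ≥ 27(k+1)^3, since 3 ≥ (1 + 1/k)^3 for all k ≥ 9.
Combining, 2·3^(k + 1) ≥ 27(k+1)^3.
By induction, the statement is established for all r ≥ 9.
Hence the smallest such n₀ is 9.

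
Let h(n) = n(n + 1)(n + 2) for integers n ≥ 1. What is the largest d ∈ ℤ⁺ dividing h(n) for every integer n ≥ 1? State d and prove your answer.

d = 6

Computing the first values: h(1) = 6 and h(2) = 24; gcd(6, 24) = 6, so d ≤ 6.
We prove 6 | n(n + 1)(n + 2) for all n ≥ 1 by induction on n.
For the base case n = 1: h(1) = 6 = 6·(1), so 6 | h(1).
For the inductive step, assume it holds for an arbitrary r ≥ 1, i.e. 6 | h(r). Then
h(r+1) − h(r) = (r+1)·(r+2)·(r+3) − r·(r+1)·(r+2) = (r+1)·(r+2)·[(r+3) − r] = 3·(r+1)·(r+2). The product of 2 consecutive integers is divisible by (2)! = 2, so h(r+1) − h(r) is divisible by 3·2 = 6. By the inductive hypothesis 6 | h(r), hence 6 | h(r+1).
Hence, by induction on n, the claim holds for every n ≥ 1.
Therefore the largest such d is 6.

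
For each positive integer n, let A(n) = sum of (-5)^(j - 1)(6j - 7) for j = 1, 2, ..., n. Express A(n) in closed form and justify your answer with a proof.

A(n) = (-5)^n(-n + 1) - 1

We claim A(n) = (-5)^n(-n + 1) - 1 for all n ≥ 1.
For the base case n = 1: A(1) = -1, and the closed form gives -1. They agree.
Inductive step: suppose the statement holds for some j ≥ 1, so A(j) = (-5)^j(-j + 1) - 1.
Then A(j+1) = A(j) + ((-5)^j(6j - 1)) = ((-5)^j(-j + 1) - 1) + ((-5)^j(6j - 1)).
Simplifying, A(j+1) = 5(-5)^j·j - 1 = (-5)^(j+1)(-(j+1) + 1) - 1,
which is the closed form with n = j+1.
This completes the induction.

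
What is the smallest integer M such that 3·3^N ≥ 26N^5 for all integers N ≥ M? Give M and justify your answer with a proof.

M = 14

At N = 13: 4782969 < 9653618, so the inequality fails and M ≥ 14. We prove 3·3^N ≥ 26N^5 for all N ≥ 14.
When N = 14: 3·3^N = 14348907 and 26N^5 = 13983424, so 14348907 ≥ 13983424.
Inductive step: assume the claim holds for N = m, so 3·3^m ≥ 26m^5.
Then 3·3^(m + 1) = 3·(3·3^m) ≥ 3·(26m^5).
Also, for m ≥ 14 we have 3·(26m^5) ≥ 26(m+1)^5, since 3 ≥ (1 + 1/m)^5 for all m ≥ 14.
Combining, 3·3^(m + 1) ≥ 26(m+1)^5.
By the principle of mathematical induction, the result holds for all N ≥ 14.
Hence the smallest such M is 14.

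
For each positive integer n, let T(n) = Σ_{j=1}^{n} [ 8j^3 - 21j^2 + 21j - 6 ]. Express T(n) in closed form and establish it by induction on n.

T(n) = n(2n^3 - 3n^2 + 2n + 1)

We claim T(n) = n(2n^3 - 3n^2 + 2n + 1) for all n ≥ 1.
Base case (n = 1): T(1) = 2, and the closed form gives 2. They agree.
Inductive step: suppose the statement holds for some j ≥ 1, so T(j) = j(2j^3 - 3j^2 + 2j + 1).
Then T(j+1) = T(j) + (8j^3 + 3j^2 + 3j + 2) = (j(2j^3 - 3j^2 + 2j + 1)) + (8j^3 + 3j^2 + 3j + 2).
Simplifying, T(j+1) = (j + 1)(2j^3 + 3j^2 + 2j + 2) = (j+1)(2(j+1)^3 - 3(j+1)^2 + 2(j+1) + 1),
which is the closed form with n = j+1.
Hence, by induction on n, the claim holds for every n ≥ 1.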